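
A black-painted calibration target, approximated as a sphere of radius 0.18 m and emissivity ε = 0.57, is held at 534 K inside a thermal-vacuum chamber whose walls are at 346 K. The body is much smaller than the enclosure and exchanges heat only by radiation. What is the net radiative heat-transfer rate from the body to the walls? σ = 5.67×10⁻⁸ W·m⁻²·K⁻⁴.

For a small grey body in a large enclosure: P_net = εσA(T_body⁴ − T_wall⁴).
A = 4πr² = 0.4072 m²; T_body⁴ − T_wall⁴ = 8.131×10¹⁰ − 1.433×10¹⁰ = 6.698×10¹⁰ K⁴.
|P_net| = 0.57·5.67×10⁻⁸·0.4072·6.698×10¹⁰.

P_net ≈ 881 W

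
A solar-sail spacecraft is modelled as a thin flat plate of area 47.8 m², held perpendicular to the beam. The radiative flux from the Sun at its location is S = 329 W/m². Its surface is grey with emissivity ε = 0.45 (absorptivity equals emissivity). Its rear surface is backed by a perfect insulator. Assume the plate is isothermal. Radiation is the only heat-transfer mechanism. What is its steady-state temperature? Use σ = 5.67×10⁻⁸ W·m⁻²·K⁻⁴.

At equilibrium, absorbed power = emitted power.
Absorbing cross-section = A = 47.80 m²; emitting surface = A = 47.80 m² (ratio 1).
εS·A_cross = εσ·A_surf·T⁴  ⇒  T⁴ = S/(1σ)   (ε cancels).
T⁴ = 329/(1·5.67×10⁻⁸) = 5.802×10⁹ K⁴.
T = (5.802×10⁹)^(1/4).

T ≈ 276 K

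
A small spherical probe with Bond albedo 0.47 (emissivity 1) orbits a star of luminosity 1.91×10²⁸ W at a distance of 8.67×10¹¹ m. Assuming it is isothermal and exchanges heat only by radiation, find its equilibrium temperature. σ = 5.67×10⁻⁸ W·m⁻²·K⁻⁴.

T ≈ 262 K

First find the stellar flux at distance d: S = L/(4πd²) = 1.91×10²⁸/(4π·(8.67×10¹¹)²) = 2022 W/m².
For an isothermal sphere, absorbed (1−a)S·πr² = emitted σ·4πr²·T⁴, so T⁴ = (1−a)S/(4σ).
T⁴ = 0.530·2022/(4·5.67×10⁻⁸) = 4.725×10⁹ K⁴.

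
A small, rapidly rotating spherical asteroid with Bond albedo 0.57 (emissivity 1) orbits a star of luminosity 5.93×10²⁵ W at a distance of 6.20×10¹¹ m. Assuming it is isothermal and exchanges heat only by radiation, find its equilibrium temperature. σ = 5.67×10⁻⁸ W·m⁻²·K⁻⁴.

T ≈ 69.5 K

First find the stellar flux at distance d: S = L/(4πd²) = 5.93×10²⁵/(4π·(6.20×10¹¹)²) = 12.28 W/m².
For an isothermal sphere, absorbed (1−a)S·πr² = emitted σ·4πr²·T⁴, so T⁴ = (1−a)S/(4σ).
T⁴ = 0.430·12.28/(4·5.67×10⁻⁸) = 2.327×10⁷ K⁴.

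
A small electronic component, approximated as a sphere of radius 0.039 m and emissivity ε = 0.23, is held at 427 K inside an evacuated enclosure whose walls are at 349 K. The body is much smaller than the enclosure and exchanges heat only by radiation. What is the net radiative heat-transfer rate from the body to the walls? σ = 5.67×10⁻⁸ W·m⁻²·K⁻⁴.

For a small grey body in a large enclosure: P_net = εσA(T_body⁴ − T_wall⁴).
A = 4πr² = 0.01911 m²; T_body⁴ − T_wall⁴ = 3.324×10¹⁰ − 1.484×10¹⁰ = 1.841×10¹⁰ K⁴.
|P_net| = 0.23·5.67×10⁻⁸·0.01911·1.841×10¹⁰.

P_net ≈ 4.59 W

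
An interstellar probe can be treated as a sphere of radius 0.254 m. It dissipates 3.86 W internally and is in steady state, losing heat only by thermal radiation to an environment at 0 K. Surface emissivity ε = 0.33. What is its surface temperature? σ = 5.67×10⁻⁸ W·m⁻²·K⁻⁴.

Steady state: internal power = radiated power, P = εσA T⁴.
Radiating area A = 4πr² = 0.8107 m².
T⁴ = P/(εσA) = 3.86/(0.33·5.67×10⁻⁸·0.8107) = 2.545×10⁸ K⁴.
T = (2.545×10⁸)^(1/4).

T ≈ 126 K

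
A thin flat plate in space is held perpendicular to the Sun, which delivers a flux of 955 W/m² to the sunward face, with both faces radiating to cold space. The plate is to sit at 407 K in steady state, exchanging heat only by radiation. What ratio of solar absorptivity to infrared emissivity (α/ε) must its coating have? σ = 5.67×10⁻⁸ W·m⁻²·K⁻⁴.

α/ε ≈ 3.26

Balance: αS·A = εσ·2A·T⁴ ⇒ α/ε = 2σT⁴/S.
α/ε = 2·5.67×10⁻⁸·(407)⁴/955 = 2·5.67×10⁻⁸·2.744×10¹⁰/955.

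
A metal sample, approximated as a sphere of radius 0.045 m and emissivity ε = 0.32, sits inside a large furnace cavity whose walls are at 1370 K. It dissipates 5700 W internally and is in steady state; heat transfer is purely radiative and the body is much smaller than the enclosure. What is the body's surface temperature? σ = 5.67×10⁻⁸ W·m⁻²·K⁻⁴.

For a small grey body in a large enclosure, net radiated power = εσA(T⁴ − T_w⁴).
Steady state: P = εσA(T⁴ − T_w⁴) with A = 4πr² = 0.02545 m².
T⁴ = P/(εσA) + T_w⁴ = 5700/(0.32·5.67×10⁻⁸·0.02545) + (1370)⁴
    = 1.235×10¹³ + 3.523×10¹² = 1.587×10¹³ K⁴.

T ≈ 2000 K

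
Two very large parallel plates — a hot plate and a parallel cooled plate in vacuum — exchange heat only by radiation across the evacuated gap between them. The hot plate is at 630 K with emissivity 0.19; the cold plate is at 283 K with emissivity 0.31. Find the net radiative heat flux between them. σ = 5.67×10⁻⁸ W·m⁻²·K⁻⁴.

For two infinite grey parallel plates, q = σ(T₁⁴ − T₂⁴)/(1/ε₁ + 1/ε₂ − 1).
T₁⁴ − T₂⁴ = 1.575×10¹¹ − 6.414×10⁹ = 1.511×10¹¹ K⁴.
1/ε₁ + 1/ε₂ − 1 = 5.263 + 3.226 − 1 = 7.489.
q = 5.67×10⁻⁸ × 1.511×10¹¹ / 7.489.

q ≈ 1140 W/m²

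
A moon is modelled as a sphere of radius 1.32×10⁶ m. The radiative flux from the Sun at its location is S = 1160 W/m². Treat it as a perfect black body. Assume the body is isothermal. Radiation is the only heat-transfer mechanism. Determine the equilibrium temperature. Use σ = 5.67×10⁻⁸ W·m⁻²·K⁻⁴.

T ≈ 267 K

At equilibrium, absorbed power = emitted power.
Absorbing cross-section = πr² = 5.474×10¹² m²; emitting surface = 4πr² = 2.190×10¹³ m² (ratio 4).
S·A_cross = εσ·A_surf·T⁴  ⇒  T⁴ = S/(4σ).
T⁴ = 1.00·1160/(4·5.67×10⁻⁸) = 5.115×10⁹ K⁴.
T = (5.115×10⁹)^(1/4).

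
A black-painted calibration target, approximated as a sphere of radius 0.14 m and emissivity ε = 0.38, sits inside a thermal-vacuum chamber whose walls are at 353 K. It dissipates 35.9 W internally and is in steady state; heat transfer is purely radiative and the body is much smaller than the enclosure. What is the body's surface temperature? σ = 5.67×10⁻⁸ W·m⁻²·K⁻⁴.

T ≈ 386 K

For a small grey body in a large enclosure, net radiated power = εσA(T⁴ − T_w⁴).
Steady state: P = εσA(T⁴ − T_w⁴) with A = 4πr² = 0.2463 m².
T⁴ = P/(εσA) + T_w⁴ = 35.9/(0.38·5.67×10⁻⁸·0.2463) + (353)⁴
    = 6.765×10⁹ + 1.553×10¹⁰ = 2.229×10¹⁰ K⁴.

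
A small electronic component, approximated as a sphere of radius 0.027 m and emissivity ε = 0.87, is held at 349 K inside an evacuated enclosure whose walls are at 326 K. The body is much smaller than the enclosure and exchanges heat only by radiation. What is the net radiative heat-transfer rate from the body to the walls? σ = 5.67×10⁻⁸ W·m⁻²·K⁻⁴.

P_net ≈ 1.60 W

For a small grey body in a large enclosure: P_net = εσA(T_body⁴ − T_wall⁴).
A = 4πr² = 0.009161 m²; T_body⁴ − T_wall⁴ = 1.484×10¹⁰ − 1.129×10¹⁰ = 3.541×10⁹ K⁴.
|P_net| = 0.87·5.67×10⁻⁸·0.009161·3.541×10⁹.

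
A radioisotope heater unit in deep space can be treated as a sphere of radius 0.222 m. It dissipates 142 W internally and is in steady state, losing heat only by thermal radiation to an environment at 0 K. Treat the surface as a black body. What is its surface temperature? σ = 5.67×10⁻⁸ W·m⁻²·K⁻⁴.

T ≈ 252 K

Steady state: internal power = radiated power, P = εσA T⁴.
Radiating area A = 4πr² = 0.6193 m².
T⁴ = P/(εσA) = 142/(1.0·5.67×10⁻⁸·0.6193) = 4.044×10⁹ K⁴.
T = (4.044×10⁹)^(1/4).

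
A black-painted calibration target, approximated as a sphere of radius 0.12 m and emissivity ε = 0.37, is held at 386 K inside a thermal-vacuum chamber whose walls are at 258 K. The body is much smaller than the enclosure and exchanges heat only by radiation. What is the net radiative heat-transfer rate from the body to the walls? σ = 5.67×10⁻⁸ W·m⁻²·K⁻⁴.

For a small grey body in a large enclosure: P_net = εσA(T_body⁴ − T_wall⁴).
A = 4πr² = 0.1810 m²; T_body⁴ − T_wall⁴ = 2.220×10¹⁰ − 4.431×10⁹ = 1.777×10¹⁰ K⁴.
|P_net| = 0.37·5.67×10⁻⁸·0.1810·1.777×10¹⁰.

P_net ≈ 67.5 W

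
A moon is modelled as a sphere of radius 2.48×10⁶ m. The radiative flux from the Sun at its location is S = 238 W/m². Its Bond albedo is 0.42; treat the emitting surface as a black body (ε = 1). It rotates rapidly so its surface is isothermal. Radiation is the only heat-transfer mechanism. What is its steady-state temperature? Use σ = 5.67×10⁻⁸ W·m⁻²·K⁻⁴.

At equilibrium, absorbed power = emitted power.
Absorbing cross-section = πr² = 1.932×10¹³ m²; emitting surface = 4πr² = 7.729×10¹³ m² (ratio 4).
(1−a)S·A_cross = εσ·A_surf·T⁴  ⇒  T⁴ = (1−a)S/(4σ).
T⁴ = 0.580·238/(4·5.67×10⁻⁸) = 6.086×10⁸ K⁴.
T = (6.086×10⁸)^(1/4).

T ≈ 157 K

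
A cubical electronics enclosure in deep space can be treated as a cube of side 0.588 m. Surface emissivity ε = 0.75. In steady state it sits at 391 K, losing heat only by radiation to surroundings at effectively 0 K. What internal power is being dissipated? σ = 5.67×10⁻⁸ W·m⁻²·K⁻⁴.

P ≈ 2060 W

Steady state: P = εσA T⁴.
A = 6L² = 2.074 m²; T⁴ = (391)⁴ = 2.337×10¹⁰ K⁴.
P = 0.75 × 5.67×10⁻⁸ × 2.074 × 2.337×10¹⁰.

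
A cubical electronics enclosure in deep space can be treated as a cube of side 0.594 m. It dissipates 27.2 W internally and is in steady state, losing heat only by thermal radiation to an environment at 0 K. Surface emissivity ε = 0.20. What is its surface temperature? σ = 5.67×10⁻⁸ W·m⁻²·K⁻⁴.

Steady state: internal power = radiated power, P = εσA T⁴.
Radiating area A = 6L² = 2.117 m².
T⁴ = P/(εσA) = 27.2/(0.20·5.67×10⁻⁸·2.117) = 1.133×10⁹ K⁴.
T = (1.133×10⁹)^(1/4).

T ≈ 183 K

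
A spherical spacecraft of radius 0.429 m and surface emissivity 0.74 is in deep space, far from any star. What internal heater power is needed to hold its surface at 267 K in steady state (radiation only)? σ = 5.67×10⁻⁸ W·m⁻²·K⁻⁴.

P ≈ 493 W

P = εσ·4πr²·T⁴.
4πr² = 2.313 m²; T⁴ = 5.082×10⁹ K⁴.
P = 0.74·5.67×10⁻⁸·2.313·5.082×10⁹.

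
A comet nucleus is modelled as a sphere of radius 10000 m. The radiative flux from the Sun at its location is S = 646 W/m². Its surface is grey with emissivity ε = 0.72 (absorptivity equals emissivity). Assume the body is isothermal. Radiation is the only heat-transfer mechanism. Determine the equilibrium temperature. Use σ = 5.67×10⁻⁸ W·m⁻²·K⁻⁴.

At equilibrium, absorbed power = emitted power.
Absorbing cross-section = πr² = 3.142×10⁸ m²; emitting surface = 4πr² = 1.257×10⁹ m² (ratio 4).
εS·A_cross = εσ·A_surf·T⁴  ⇒  T⁴ = S/(4σ)   (ε cancels).
T⁴ = 646/(4·5.67×10⁻⁸) = 2.848×10⁹ K⁴.
T = (2.848×10⁹)^(1/4).

T ≈ 231 K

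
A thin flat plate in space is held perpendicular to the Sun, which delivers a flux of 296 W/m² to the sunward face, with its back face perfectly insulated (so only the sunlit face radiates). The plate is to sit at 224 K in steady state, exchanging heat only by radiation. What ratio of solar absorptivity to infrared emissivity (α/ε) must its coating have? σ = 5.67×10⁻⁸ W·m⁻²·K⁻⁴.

α/ε ≈ 0.482

Balance: αS·A = εσ·1A·T⁴ ⇒ α/ε = σT⁴/S.
α/ε = 5.67×10⁻⁸·(224)⁴/296 = 5.67×10⁻⁸·2.518×10⁹/296.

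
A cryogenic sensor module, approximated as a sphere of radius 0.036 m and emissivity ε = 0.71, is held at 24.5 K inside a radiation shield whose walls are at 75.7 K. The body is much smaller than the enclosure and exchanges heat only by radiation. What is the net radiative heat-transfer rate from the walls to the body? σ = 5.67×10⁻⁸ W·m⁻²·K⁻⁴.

P_net ≈ 0.0213 W

For a small grey body in a large enclosure: P_net = εσA(T_body⁴ − T_wall⁴).
A = 4πr² = 0.01629 m²; T_body⁴ − T_wall⁴ = 3.603×10⁵ − 3.284×10⁷ = -3.248×10⁷ K⁴.
|P_net| = 0.71·5.67×10⁻⁸·0.01629·3.248×10⁷.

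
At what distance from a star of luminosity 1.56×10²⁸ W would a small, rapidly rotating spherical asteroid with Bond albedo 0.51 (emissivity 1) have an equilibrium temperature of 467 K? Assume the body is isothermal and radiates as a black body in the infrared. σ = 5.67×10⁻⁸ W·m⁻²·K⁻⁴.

d ≈ 2.37×10¹¹ m

For an isothermal black-emitting sphere, (1−a)S·πr² = σ·4πr²·T⁴ ⇒ S = 4σT⁴/(1−a).
S = 4·5.67×10⁻⁸·(467)⁴/0.490 = 22010 W/m².
Flux falls as S = L/(4πd²), so d = √(L/(4πS)) = √(1.56×10²⁸/(4π·22010)).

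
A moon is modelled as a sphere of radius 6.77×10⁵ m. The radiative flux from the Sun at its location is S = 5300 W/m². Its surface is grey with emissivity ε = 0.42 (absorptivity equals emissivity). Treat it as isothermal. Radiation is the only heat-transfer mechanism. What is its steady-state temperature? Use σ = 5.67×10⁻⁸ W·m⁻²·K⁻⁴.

At equilibrium, absorbed power = emitted power.
Absorbing cross-section = πr² = 1.440×10¹² m²; emitting surface = 4πr² = 5.760×10¹² m² (ratio 4).
εS·A_cross = εσ·A_surf·T⁴  ⇒  T⁴ = S/(4σ)   (ε cancels).
T⁴ = 5300/(4·5.67×10⁻⁸) = 2.337×10¹⁰ K⁴.
T = (2.337×10¹⁰)^(1/4).

T ≈ 391 K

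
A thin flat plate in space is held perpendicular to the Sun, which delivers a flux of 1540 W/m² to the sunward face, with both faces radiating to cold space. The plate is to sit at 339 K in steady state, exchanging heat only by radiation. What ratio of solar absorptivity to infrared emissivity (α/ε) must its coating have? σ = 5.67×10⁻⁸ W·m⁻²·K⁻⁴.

α/ε ≈ 0.973

Balance: αS·A = εσ·2A·T⁴ ⇒ α/ε = 2σT⁴/S.
α/ε = 2·5.67×10⁻⁸·(339)⁴/1540 = 2·5.67×10⁻⁸·1.321×10¹⁰/1540.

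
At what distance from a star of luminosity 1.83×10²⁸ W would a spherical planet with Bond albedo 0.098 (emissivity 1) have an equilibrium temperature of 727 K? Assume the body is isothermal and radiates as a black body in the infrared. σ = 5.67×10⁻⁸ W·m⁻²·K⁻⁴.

d ≈ 1.44×10¹¹ m

For an isothermal black-emitting sphere, (1−a)S·πr² = σ·4πr²·T⁴ ⇒ S = 4σT⁴/(1−a).
S = 4·5.67×10⁻⁸·(727)⁴/0.902 = 70240 W/m².
Flux falls as S = L/(4πd²), so d = √(L/(4πS)) = √(1.83×10²⁸/(4π·70240)).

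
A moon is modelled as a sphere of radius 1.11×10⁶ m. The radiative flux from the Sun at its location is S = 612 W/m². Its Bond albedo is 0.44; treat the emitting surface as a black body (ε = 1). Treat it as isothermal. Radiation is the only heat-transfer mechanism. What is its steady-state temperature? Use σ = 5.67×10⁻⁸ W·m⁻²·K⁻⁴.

T ≈ 197 K

At equilibrium, absorbed power = emitted power.
Absorbing cross-section = πr² = 3.871×10¹² m²; emitting surface = 4πr² = 1.548×10¹³ m² (ratio 4).
(1−a)S·A_cross = εσ·A_surf·T⁴  ⇒  T⁴ = (1−a)S/(4σ).
T⁴ = 0.560·612/(4·5.67×10⁻⁸) = 1.511×10⁹ K⁴.
T = (1.511×10⁹)^(1/4).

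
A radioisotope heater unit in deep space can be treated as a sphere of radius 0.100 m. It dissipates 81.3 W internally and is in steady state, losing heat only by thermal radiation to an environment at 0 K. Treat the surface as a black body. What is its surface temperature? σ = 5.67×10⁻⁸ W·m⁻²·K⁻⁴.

T ≈ 327 K

Steady state: internal power = radiated power, P = εσA T⁴.
Radiating area A = 4πr² = 0.1257 m².
T⁴ = P/(εσA) = 81.3/(1.0·5.67×10⁻⁸·0.1257) = 1.141×10¹⁰ K⁴.
T = (1.141×10¹⁰)^(1/4).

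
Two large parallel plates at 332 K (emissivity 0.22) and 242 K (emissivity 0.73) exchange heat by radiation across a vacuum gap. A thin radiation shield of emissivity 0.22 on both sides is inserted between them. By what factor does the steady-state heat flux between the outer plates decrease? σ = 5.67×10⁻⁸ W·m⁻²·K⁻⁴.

factor ≈ 2.65

Without shield: q₀ = σΔ(T⁴)/(1/ε₁+1/ε₂−1) with denominator 4.915.
With shield the two gaps are in series; the resistances add: (1/ε₁+1/ε_s−1)+(1/ε_s+1/ε₂−1) = 8.091+4.915 = 13.01.
Heat-flux ratio q₀/q = 13.01/4.915.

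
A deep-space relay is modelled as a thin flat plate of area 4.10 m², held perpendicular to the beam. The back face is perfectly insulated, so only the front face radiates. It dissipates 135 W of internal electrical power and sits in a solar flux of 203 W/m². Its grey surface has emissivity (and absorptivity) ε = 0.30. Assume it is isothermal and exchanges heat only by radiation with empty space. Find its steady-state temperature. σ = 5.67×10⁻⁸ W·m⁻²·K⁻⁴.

At steady state, absorbed solar power + internal power = radiated power.
Absorbed: α·S·A_cross = 0.30·203·4.100 = 249.7 W (cross-section A).
Total input = 249.7 + 135 = 384.7 W.
Radiated: εσ·A_surf·T⁴ with A_surf = A = 4.100 m².
T⁴ = 384.7/(0.30·5.67×10⁻⁸·4.100) = 5.516×10⁹ K⁴.

T ≈ 273 K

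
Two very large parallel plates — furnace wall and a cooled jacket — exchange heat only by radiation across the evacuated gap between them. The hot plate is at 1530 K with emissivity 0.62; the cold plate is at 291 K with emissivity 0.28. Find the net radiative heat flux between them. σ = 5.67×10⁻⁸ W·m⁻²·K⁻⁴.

q ≈ 74200 W/m²

For two infinite grey parallel plates, q = σ(T₁⁴ − T₂⁴)/(1/ε₁ + 1/ε₂ − 1).
T₁⁴ − T₂⁴ = 5.480×10¹² − 7.171×10⁹ = 5.473×10¹² K⁴.
1/ε₁ + 1/ε₂ − 1 = 1.613 + 3.571 − 1 = 4.184.
q = 5.67×10⁻⁸ × 5.473×10¹² / 4.184.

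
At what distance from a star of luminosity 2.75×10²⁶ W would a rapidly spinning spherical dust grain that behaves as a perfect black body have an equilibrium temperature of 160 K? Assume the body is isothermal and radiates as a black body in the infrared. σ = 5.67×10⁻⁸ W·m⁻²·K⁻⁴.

For an isothermal black-emitting sphere, (1−a)S·πr² = σ·4πr²·T⁴ ⇒ S = 4σT⁴/(1−a).
S = 4·5.67×10⁻⁸·(160)⁴/1.00 = 148.6 W/m².
Flux falls as S = L/(4πd²), so d = √(L/(4πS)) = √(2.75×10²⁶/(4π·148.6)).

d ≈ 3.84×10¹¹ m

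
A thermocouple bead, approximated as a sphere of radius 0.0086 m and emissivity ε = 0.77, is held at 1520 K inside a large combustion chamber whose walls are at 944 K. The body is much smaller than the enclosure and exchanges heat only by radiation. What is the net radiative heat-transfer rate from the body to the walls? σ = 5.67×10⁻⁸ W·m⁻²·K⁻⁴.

For a small grey body in a large enclosure: P_net = εσA(T_body⁴ − T_wall⁴).
A = 4πr² = 9.294×10⁻⁴ m²; T_body⁴ − T_wall⁴ = 5.338×10¹² − 7.941×10¹¹ = 4.544×10¹² K⁴.
|P_net| = 0.77·5.67×10⁻⁸·9.294×10⁻⁴·4.544×10¹².

P_net ≈ 184 W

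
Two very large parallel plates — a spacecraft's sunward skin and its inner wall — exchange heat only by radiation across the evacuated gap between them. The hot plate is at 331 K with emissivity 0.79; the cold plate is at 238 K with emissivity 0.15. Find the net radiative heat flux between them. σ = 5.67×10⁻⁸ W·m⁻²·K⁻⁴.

For two infinite grey parallel plates, q = σ(T₁⁴ − T₂⁴)/(1/ε₁ + 1/ε₂ − 1).
T₁⁴ − T₂⁴ = 1.200×10¹⁰ − 3.209×10⁹ = 8.795×10⁹ K⁴.
1/ε₁ + 1/ε₂ − 1 = 1.266 + 6.667 − 1 = 6.932.
q = 5.67×10⁻⁸ × 8.795×10⁹ / 6.932.

q ≈ 71.9 W/m²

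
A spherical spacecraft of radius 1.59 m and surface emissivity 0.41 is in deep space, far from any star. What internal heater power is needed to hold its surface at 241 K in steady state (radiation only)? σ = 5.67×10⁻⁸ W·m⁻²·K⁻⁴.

P = εσ·4πr²·T⁴.
4πr² = 31.77 m²; T⁴ = 3.373×10⁹ K⁴.
P = 0.41·5.67×10⁻⁸·31.77·3.373×10⁹.

P ≈ 2490 W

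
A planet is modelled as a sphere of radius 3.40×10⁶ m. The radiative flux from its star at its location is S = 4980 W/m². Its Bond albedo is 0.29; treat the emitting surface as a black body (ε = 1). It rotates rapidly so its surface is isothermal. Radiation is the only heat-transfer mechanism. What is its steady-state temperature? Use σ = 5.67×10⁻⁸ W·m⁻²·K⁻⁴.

At equilibrium, absorbed power = emitted power.
Absorbing cross-section = πr² = 3.632×10¹³ m²; emitting surface = 4πr² = 1.453×10¹⁴ m² (ratio 4).
(1−a)S·A_cross = εσ·A_surf·T⁴  ⇒  T⁴ = (1−a)S/(4σ).
T⁴ = 0.710·4980/(4·5.67×10⁻⁸) = 1.559×10¹⁰ K⁴.
T = (1.559×10¹⁰)^(1/4).

T ≈ 353 K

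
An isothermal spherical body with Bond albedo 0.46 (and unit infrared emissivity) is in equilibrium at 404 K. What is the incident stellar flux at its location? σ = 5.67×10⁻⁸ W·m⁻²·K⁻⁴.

S ≈ 11200 W/m²

(1−a)S·πr² = σ·4πr²·T⁴ ⇒ S = 4σT⁴/(1−a).
S = 4·5.67×10⁻⁸·2.664×10¹⁰/0.540.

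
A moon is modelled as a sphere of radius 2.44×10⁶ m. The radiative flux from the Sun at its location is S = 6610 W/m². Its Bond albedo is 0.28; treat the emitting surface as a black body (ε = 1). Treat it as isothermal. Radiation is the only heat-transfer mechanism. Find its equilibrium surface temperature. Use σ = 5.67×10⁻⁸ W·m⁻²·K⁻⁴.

At equilibrium, absorbed power = emitted power.
Absorbing cross-section = πr² = 1.870×10¹³ m²; emitting surface = 4πr² = 7.482×10¹³ m² (ratio 4).
(1−a)S·A_cross = εσ·A_surf·T⁴  ⇒  T⁴ = (1−a)S/(4σ).
T⁴ = 0.720·6610/(4·5.67×10⁻⁸) = 2.098×10¹⁰ K⁴.
T = (2.098×10¹⁰)^(1/4).

T ≈ 381 K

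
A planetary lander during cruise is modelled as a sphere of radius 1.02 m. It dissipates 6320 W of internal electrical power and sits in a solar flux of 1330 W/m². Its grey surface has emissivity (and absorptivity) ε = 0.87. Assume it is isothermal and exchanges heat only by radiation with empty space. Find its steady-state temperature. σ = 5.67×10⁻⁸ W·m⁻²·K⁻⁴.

T ≈ 354 K

At steady state, absorbed solar power + internal power = radiated power.
Absorbed: α·S·A_cross = 0.87·1330·3.269 = 3782 W (cross-section πr²).
Total input = 3782 + 6320 = 10100 W.
Radiated: εσ·A_surf·T⁴ with A_surf = 4πr² = 13.07 m².
T⁴ = 10100/(0.87·5.67×10⁻⁸·13.07) = 1.566×10¹⁰ K⁴.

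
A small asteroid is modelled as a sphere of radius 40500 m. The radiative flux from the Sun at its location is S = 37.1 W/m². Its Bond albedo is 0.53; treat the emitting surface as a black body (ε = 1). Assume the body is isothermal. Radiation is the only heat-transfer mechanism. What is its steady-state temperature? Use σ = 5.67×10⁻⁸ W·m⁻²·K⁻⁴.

T ≈ 93.6 K

At equilibrium, absorbed power = emitted power.
Absorbing cross-section = πr² = 5.153×10⁹ m²; emitting surface = 4πr² = 2.061×10¹⁰ m² (ratio 4).
(1−a)S·A_cross = εσ·A_surf·T⁴  ⇒  T⁴ = (1−a)S/(4σ).
T⁴ = 0.470·37.1/(4·5.67×10⁻⁸) = 7.688×10⁷ K⁴.
T = (7.688×10⁷)^(1/4).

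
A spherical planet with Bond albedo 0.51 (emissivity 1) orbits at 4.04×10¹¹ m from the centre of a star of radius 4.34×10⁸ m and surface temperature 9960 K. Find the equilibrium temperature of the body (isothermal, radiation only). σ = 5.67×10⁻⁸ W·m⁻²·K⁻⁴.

The star's surface emits σT_*⁴; at distance d the flux is S = σT_*⁴(R_*/d)².
S = 5.67×10⁻⁸·(9960)⁴·(4.34×10⁸/4.04×10¹¹)² = 643.9 W/m².
For an isothermal sphere T⁴ = (1−a)S/(4σ) = 1.391×10⁹ K⁴.

T ≈ 193 K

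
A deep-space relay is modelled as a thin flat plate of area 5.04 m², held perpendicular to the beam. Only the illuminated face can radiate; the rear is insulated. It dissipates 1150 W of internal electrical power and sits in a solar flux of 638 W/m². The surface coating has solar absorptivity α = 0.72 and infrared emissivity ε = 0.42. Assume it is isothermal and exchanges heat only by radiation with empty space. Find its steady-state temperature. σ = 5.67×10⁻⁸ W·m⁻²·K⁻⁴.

At steady state, absorbed solar power + internal power = radiated power.
Absorbed: α·S·A_cross = 0.72·638·5.040 = 2315 W (cross-section A).
Total input = 2315 + 1150 = 3465 W.
Radiated: εσ·A_surf·T⁴ with A_surf = A = 5.040 m².
T⁴ = 3465/(0.42·5.67×10⁻⁸·5.040) = 2.887×10¹⁰ K⁴.

T ≈ 412 K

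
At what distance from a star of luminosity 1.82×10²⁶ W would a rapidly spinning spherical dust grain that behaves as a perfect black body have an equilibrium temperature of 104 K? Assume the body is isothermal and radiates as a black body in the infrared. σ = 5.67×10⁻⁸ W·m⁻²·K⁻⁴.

For an isothermal black-emitting sphere, (1−a)S·πr² = σ·4πr²·T⁴ ⇒ S = 4σT⁴/(1−a).
S = 4·5.67×10⁻⁸·(104)⁴/1.00 = 26.53 W/m².
Flux falls as S = L/(4πd²), so d = √(L/(4πS)) = √(1.82×10²⁶/(4π·26.53)).

d ≈ 7.39×10¹¹ m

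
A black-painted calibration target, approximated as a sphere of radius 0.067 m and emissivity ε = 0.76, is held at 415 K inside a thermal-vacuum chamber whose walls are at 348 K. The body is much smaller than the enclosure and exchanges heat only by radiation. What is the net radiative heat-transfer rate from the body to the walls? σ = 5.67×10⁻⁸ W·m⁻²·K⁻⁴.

For a small grey body in a large enclosure: P_net = εσA(T_body⁴ − T_wall⁴).
A = 4πr² = 0.05641 m²; T_body⁴ − T_wall⁴ = 2.966×10¹⁰ − 1.467×10¹⁰ = 1.500×10¹⁰ K⁴.
|P_net| = 0.76·5.67×10⁻⁸·0.05641·1.500×10¹⁰.

P_net ≈ 36.5 W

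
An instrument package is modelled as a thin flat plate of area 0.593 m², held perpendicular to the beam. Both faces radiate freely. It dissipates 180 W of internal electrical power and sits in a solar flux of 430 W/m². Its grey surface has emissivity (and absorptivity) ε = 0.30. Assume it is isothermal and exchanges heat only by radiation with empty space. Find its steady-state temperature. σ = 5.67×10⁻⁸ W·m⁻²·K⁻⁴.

T ≈ 336 K

At steady state, absorbed solar power + internal power = radiated power.
Absorbed: α·S·A_cross = 0.30·430·0.5930 = 76.50 W (cross-section A).
Total input = 76.50 + 180 = 256.5 W.
Radiated: εσ·A_surf·T⁴ with A_surf = 2A = 1.186 m².
T⁴ = 256.5/(0.30·5.67×10⁻⁸·1.186) = 1.271×10¹⁰ K⁴.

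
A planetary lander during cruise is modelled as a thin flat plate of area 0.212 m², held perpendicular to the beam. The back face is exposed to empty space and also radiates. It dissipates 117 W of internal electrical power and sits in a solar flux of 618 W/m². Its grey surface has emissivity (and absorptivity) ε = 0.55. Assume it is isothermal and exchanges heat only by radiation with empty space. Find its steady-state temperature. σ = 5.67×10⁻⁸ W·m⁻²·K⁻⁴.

At steady state, absorbed solar power + internal power = radiated power.
Absorbed: α·S·A_cross = 0.55·618·0.2120 = 72.06 W (cross-section A).
Total input = 72.06 + 117 = 189.1 W.
Radiated: εσ·A_surf·T⁴ with A_surf = 2A = 0.4240 m².
T⁴ = 189.1/(0.55·5.67×10⁻⁸·0.4240) = 1.430×10¹⁰ K⁴.

T ≈ 346 K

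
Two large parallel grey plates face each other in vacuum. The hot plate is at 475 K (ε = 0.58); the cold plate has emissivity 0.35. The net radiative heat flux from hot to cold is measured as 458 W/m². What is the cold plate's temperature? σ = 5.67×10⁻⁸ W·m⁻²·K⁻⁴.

q = σ(T₁⁴ − T₂⁴)/(1/ε₁ + 1/ε₂ − 1); denominator = 3.581.
T₂⁴ = T₁⁴ − q·(1/ε₁+1/ε₂−1)/σ = 5.091×10¹⁰ − 458·3.581/5.67×10⁻⁸
    = 2.198×10¹⁰ K⁴.

T₂ ≈ 385 K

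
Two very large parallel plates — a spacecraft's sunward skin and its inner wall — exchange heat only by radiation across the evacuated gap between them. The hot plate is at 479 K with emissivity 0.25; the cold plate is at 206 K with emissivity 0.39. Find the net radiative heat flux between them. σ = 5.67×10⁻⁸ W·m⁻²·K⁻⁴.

q ≈ 518 W/m²

For two infinite grey parallel plates, q = σ(T₁⁴ − T₂⁴)/(1/ε₁ + 1/ε₂ − 1).
T₁⁴ − T₂⁴ = 5.264×10¹⁰ − 1.801×10⁹ = 5.084×10¹⁰ K⁴.
1/ε₁ + 1/ε₂ − 1 = 4.000 + 2.564 − 1 = 5.564.
q = 5.67×10⁻⁸ × 5.084×10¹⁰ / 5.564.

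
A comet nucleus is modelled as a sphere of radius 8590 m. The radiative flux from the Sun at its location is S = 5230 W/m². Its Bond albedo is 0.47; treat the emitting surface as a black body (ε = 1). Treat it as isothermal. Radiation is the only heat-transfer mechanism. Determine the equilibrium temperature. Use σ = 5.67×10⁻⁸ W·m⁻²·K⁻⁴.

T ≈ 332 K

At equilibrium, absorbed power = emitted power.
Absorbing cross-section = πr² = 2.318×10⁸ m²; emitting surface = 4πr² = 9.272×10⁸ m² (ratio 4).
(1−a)S·A_cross = εσ·A_surf·T⁴  ⇒  T⁴ = (1−a)S/(4σ).
T⁴ = 0.530·5230/(4·5.67×10⁻⁸) = 1.222×10¹⁰ K⁴.
T = (1.222×10¹⁰)^(1/4).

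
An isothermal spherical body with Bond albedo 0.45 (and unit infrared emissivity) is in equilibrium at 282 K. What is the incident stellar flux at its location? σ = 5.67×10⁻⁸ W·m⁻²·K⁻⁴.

S ≈ 2610 W/m²

(1−a)S·πr² = σ·4πr²·T⁴ ⇒ S = 4σT⁴/(1−a).
S = 4·5.67×10⁻⁸·6.324×10⁹/0.550.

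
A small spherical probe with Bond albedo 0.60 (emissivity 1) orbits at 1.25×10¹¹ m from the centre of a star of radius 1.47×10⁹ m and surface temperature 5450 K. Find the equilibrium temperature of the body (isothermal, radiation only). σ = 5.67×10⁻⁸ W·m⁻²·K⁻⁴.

T ≈ 332 K

The star's surface emits σT_*⁴; at distance d the flux is S = σT_*⁴(R_*/d)².
S = 5.67×10⁻⁸·(5450)⁴·(1.47×10⁹/1.25×10¹¹)² = 6918 W/m².
For an isothermal sphere T⁴ = (1−a)S/(4σ) = 1.220×10¹⁰ K⁴.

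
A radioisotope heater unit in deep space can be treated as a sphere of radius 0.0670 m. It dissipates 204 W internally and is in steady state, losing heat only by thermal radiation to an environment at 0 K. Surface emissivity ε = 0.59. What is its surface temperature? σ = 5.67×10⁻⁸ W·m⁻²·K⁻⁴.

T ≈ 573 K

Steady state: internal power = radiated power, P = εσA T⁴.
Radiating area A = 4πr² = 0.05641 m².
T⁴ = P/(εσA) = 204/(0.59·5.67×10⁻⁸·0.05641) = 1.081×10¹¹ K⁴.
T = (1.081×10¹¹)^(1/4).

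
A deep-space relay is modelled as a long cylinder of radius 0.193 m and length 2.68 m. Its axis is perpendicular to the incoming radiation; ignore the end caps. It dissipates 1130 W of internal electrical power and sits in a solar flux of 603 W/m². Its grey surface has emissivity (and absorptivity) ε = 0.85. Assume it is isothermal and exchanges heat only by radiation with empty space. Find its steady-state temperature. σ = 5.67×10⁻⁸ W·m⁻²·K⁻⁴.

T ≈ 321 K

At steady state, absorbed solar power + internal power = radiated power.
Absorbed: α·S·A_cross = 0.85·603·1.034 = 530.2 W (cross-section 2rL).
Total input = 530.2 + 1130 = 1660 W.
Radiated: εσ·A_surf·T⁴ with A_surf = 2πrL = 3.250 m².
T⁴ = 1660/(0.85·5.67×10⁻⁸·3.250) = 1.060×10¹⁰ K⁴.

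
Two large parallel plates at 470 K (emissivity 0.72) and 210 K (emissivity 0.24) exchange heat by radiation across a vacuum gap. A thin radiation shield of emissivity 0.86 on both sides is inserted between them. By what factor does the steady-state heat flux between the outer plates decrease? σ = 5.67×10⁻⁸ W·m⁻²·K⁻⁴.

Without shield: q₀ = σΔ(T⁴)/(1/ε₁+1/ε₂−1) with denominator 4.556.
With shield the two gaps are in series; the resistances add: (1/ε₁+1/ε_s−1)+(1/ε_s+1/ε₂−1) = 1.552+4.329 = 5.881.
Heat-flux ratio q₀/q = 5.881/4.556.

factor ≈ 1.29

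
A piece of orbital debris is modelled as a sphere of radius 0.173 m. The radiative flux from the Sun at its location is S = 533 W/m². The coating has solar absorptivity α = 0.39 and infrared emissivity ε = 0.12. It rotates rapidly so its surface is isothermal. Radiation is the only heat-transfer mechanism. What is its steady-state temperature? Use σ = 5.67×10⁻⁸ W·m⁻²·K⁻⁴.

T ≈ 296 K

At equilibrium, absorbed power = emitted power.
Absorbing cross-section = πr² = 0.09402 m²; emitting surface = 4πr² = 0.3761 m² (ratio 4).
αS·A_cross = εσ·A_surf·T⁴  ⇒  T⁴ = αS/(ε·4σ).
T⁴ = 0.390·533/(0.12·4·5.67×10⁻⁸) = 7.638×10⁹ K⁴.
T = (7.638×10⁹)^(1/4).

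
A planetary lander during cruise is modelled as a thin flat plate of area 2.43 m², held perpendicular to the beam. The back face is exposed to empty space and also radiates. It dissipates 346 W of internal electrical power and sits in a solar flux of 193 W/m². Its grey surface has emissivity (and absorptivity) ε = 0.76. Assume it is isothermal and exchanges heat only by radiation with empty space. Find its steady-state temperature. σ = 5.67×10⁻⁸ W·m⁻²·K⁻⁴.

At steady state, absorbed solar power + internal power = radiated power.
Absorbed: α·S·A_cross = 0.76·193·2.430 = 356.4 W (cross-section A).
Total input = 356.4 + 346 = 702.4 W.
Radiated: εσ·A_surf·T⁴ with A_surf = 2A = 4.860 m².
T⁴ = 702.4/(0.76·5.67×10⁻⁸·4.860) = 3.354×10⁹ K⁴.

T ≈ 241 K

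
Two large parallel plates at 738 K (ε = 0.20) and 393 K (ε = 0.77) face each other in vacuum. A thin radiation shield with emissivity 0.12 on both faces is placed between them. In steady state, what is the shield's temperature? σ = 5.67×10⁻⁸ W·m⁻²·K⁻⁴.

In steady state the net flux on the hot side equals that on the cold side.
σ(T₁⁴−T_s⁴)/D₁ = σ(T_s⁴−T₂⁴)/D₂, with D₁ = 1/ε₁+1/ε_s−1 = 12.33, D₂ = 1/ε_s+1/ε₂−1 = 8.632.
Solve for T_s⁴: T_s⁴ = (D₂·T₁⁴ + D₁·T₂⁴)/(D₁+D₂) = 1.362×10¹¹ K⁴.

T_s ≈ 607 K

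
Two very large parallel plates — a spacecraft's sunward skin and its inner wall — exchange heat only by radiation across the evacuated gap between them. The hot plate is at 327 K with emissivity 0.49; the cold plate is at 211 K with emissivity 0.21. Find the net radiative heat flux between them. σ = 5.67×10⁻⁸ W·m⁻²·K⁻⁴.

q ≈ 92.4 W/m²

For two infinite grey parallel plates, q = σ(T₁⁴ − T₂⁴)/(1/ε₁ + 1/ε₂ − 1).
T₁⁴ − T₂⁴ = 1.143×10¹⁰ − 1.982×10⁹ = 9.452×10⁹ K⁴.
1/ε₁ + 1/ε₂ − 1 = 2.041 + 4.762 − 1 = 5.803.
q = 5.67×10⁻⁸ × 9.452×10⁹ / 5.803.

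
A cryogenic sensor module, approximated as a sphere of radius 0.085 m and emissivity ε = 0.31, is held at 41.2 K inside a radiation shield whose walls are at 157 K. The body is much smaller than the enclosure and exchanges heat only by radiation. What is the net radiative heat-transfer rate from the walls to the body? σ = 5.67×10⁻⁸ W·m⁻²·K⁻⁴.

P_net ≈ 0.965 W

For a small grey body in a large enclosure: P_net = εσA(T_body⁴ − T_wall⁴).
A = 4πr² = 0.09079 m²; T_body⁴ − T_wall⁴ = 2.881×10⁶ − 6.076×10⁸ = -6.047×10⁸ K⁴.
|P_net| = 0.31·5.67×10⁻⁸·0.09079·6.047×10⁸.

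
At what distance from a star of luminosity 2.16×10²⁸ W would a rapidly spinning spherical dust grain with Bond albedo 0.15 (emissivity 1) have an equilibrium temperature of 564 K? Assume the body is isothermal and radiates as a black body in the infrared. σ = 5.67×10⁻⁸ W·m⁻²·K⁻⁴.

For an isothermal black-emitting sphere, (1−a)S·πr² = σ·4πr²·T⁴ ⇒ S = 4σT⁴/(1−a).
S = 4·5.67×10⁻⁸·(564)⁴/0.850 = 27000 W/m².
Flux falls as S = L/(4πd²), so d = √(L/(4πS)) = √(2.16×10²⁸/(4π·27000)).

d ≈ 2.52×10¹¹ m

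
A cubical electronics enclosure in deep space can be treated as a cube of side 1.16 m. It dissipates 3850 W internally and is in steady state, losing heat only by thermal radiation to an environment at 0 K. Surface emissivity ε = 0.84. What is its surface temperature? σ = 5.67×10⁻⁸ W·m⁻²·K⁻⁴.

T ≈ 316 K

Steady state: internal power = radiated power, P = εσA T⁴.
Radiating area A = 6L² = 8.074 m².
T⁴ = P/(εσA) = 3850/(0.84·5.67×10⁻⁸·8.074) = 1.001×10¹⁰ K⁴.
T = (1.001×10¹⁰)^(1/4).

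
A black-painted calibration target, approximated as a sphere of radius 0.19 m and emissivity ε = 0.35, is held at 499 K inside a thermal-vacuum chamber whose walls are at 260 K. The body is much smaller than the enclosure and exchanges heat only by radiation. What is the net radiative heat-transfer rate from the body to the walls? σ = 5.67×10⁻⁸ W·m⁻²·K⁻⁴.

For a small grey body in a large enclosure: P_net = εσA(T_body⁴ − T_wall⁴).
A = 4πr² = 0.4536 m²; T_body⁴ − T_wall⁴ = 6.200×10¹⁰ − 4.570×10⁹ = 5.743×10¹⁰ K⁴.
|P_net| = 0.35·5.67×10⁻⁸·0.4536·5.743×10¹⁰.

P_net ≈ 517 W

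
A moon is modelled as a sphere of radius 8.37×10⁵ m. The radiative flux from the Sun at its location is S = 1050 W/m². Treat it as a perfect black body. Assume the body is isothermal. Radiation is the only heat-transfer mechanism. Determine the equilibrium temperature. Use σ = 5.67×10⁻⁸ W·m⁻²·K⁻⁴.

T ≈ 261 K

At equilibrium, absorbed power = emitted power.
Absorbing cross-section = πr² = 2.201×10¹² m²; emitting surface = 4πr² = 8.804×10¹² m² (ratio 4).
S·A_cross = εσ·A_surf·T⁴  ⇒  T⁴ = S/(4σ).
T⁴ = 1.00·1050/(4·5.67×10⁻⁸) = 4.630×10⁹ K⁴.
T = (4.630×10⁹)^(1/4).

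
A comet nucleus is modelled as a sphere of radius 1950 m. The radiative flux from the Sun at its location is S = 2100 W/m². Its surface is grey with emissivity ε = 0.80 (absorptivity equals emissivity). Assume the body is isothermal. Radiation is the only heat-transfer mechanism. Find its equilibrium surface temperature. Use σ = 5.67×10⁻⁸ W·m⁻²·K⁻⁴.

At equilibrium, absorbed power = emitted power.
Absorbing cross-section = πr² = 1.195×10⁷ m²; emitting surface = 4πr² = 4.778×10⁷ m² (ratio 4).
εS·A_cross = εσ·A_surf·T⁴  ⇒  T⁴ = S/(4σ)   (ε cancels).
T⁴ = 2100/(4·5.67×10⁻⁸) = 9.259×10⁹ K⁴.
T = (9.259×10⁹)^(1/4).

T ≈ 310 K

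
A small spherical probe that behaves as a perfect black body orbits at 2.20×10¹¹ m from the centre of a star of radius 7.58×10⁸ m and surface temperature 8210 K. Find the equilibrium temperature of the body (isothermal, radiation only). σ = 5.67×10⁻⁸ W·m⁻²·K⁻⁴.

The star's surface emits σT_*⁴; at distance d the flux is S = σT_*⁴(R_*/d)².
S = 5.67×10⁻⁸·(8210)⁴·(7.58×10⁸/2.20×10¹¹)² = 3058 W/m².
For an isothermal sphere T⁴ = (1−a)S/(4σ) = 1.348×10¹⁰ K⁴.

T ≈ 341 K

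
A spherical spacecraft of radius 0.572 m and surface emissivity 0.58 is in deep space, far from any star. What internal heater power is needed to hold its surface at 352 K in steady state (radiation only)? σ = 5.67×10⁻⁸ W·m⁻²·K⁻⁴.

P ≈ 2080 W

P = εσ·4πr²·T⁴.
4πr² = 4.112 m²; T⁴ = 1.535×10¹⁰ K⁴.
P = 0.58·5.67×10⁻⁸·4.112·1.535×10¹⁰.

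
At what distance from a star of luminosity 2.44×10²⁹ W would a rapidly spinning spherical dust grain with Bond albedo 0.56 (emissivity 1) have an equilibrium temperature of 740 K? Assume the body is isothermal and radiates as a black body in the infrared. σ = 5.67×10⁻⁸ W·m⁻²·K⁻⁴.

d ≈ 3.54×10¹¹ m

For an isothermal black-emitting sphere, (1−a)S·πr² = σ·4πr²·T⁴ ⇒ S = 4σT⁴/(1−a).
S = 4·5.67×10⁻⁸·(740)⁴/0.440 = 1.546×10⁵ W/m².
Flux falls as S = L/(4πd²), so d = √(L/(4πS)) = √(2.44×10²⁹/(4π·1.546×10⁵)).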